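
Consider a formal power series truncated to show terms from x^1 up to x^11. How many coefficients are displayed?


From x^1 to x^11 inclusive, the count is 11 - 1 + 1 = 11.

11


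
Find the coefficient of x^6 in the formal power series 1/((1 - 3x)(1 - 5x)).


By partial fractions or Cauchy convolution:
The coefficient equals sum_{k=0}^{6} 3^k * 5^(6-k).
= 37969

37969


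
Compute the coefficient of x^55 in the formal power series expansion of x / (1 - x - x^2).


Let f(x) = sum_{k>=0} a_k x^k. Multiplying f(x) * (1 - x - x^2) = x and matching coefficients gives a_0 = 0, a_1 = 1, and a_k = a_{k-1} + a_{k-2} for k >= 2. These are the Fibonacci numbers F_k.
Iterating from F_0 = 0, F_1 = 1:
F_0=0, F_1=1, F_2=1, F_3=2, F_4=3, F_5=5, F_6=8, F_7=13, F_8=21, F_9=34, ...
F_55 = 139583862445.

139583862445


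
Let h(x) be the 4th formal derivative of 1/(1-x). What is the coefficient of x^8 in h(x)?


Differentiating 4 times: d^4/dx^4 [1/(1-x)] = 4!/(1-x)^5.
The expansion 1/(1-x)^5 = sum_{k>=0} C(k+4, 4) x^k, so the coefficient of x^n in 4!/(1-x)^5 is 4! * C(n+4, 4).
For n = 8: 24 * C(12, 4) = 24 * 495 = 11880

11880


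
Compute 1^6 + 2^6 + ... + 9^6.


This power sum has a closed form given by Faulhaber's formula
sum_{k=1}^{m} k^p = (1 / (p + 1)) * sum_{j=0}^{p} C(p + 1, j) B_j m^(p + 1 - j),
but for small m direct computation is fastest:
1 + 64 + 729 + 4096 + 15625 + 46656 + 117649 + 262144 + 531441 = 978405.

978405


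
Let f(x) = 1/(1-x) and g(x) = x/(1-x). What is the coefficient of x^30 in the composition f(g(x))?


First simplify the composition: f(g(x)) = 1/(1 - x/(1-x)) = (1-x)/((1-x) - x) = (1-x)/(1-2x).
Now extract the coefficient. Write (1-x)/(1-2x) = 1/(1-2x) - x/(1-2x).
The coefficient of x^n in 1/(1-2x) is 2^n, and in x/(1-2x) is 2^(n-1) (for n >= 1).
So the coefficient of x^30 is 2^30 - 2^29 = 1073741824 - 536870912 = 536870912.

536870912


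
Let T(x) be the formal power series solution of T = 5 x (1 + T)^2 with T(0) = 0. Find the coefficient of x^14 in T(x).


Apply the Lagrange inversion formula: if T = 5 x * phi(T) with phi(t) = (1 + t)^2, then [x^n] T = 5^n * (1/n) [t^(n-1)] phi(t)^n = 5^n * (1/n) [t^(n-1)] (1 + t)^(2n) = 5^n * (1/n) C(2n, n-1).
Using the identity C(2n, n-1) = C(2n, n) * n / (n+1), the unscaled factor equals C(2n, n) / (n+1) = C_n, the n-th Catalan number.
For n = 14: C_14 = C(28, 14) / 15 = 40116600/15 = 2674440.
With the 5^14 = 6103515625 factor, the coefficient is 6103515625 * 2674440 = 16323486328125000.

16323486328125000


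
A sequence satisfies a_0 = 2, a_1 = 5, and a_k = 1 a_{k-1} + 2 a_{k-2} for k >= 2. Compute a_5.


The characteristic equation is t^2 - 1 t - 2 = 0, with roots r_1 = 2 and r_2 = -1 (so c_1 = r_1 + r_2, c_2 = -r_1 r_2 as required).
One can use the closed form a_n = A r_1^n + B r_2^n, but direct iteration is more reliable:
a_0 = 2, a_1 = 5, a_2 = 9, a_3 = 19, a_4 = 37, a_5 = 75.
So a_5 = 75.

75


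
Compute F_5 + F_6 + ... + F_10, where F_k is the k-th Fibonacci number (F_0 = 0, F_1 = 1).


Use the identity sum_{k=0}^{N} F_k = F_{N+2} - 1 (which follows from F_{k+2} - F_{k+1} = F_k). Then
sum_{k=5}^{10} F_k = (F_{12} - 1) - (F_{6} - 1) = F_{12} - F_{6}.
Computing: F_{12} = 144, F_{6} = 8, so
Sum = 144 - 8 = 136.

136


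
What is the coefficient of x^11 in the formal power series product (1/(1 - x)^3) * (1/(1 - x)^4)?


Combine the factors: (1/(1 - x)^3) * (1/(1 - x)^4) = 1/(1 - x)^7.
Then use 1/(1 - x)^r = sum_{k>=0} C(k + r - 1, r - 1) x^k with r = 7 and k = 11:
C(17, 6) = 12376.

12376


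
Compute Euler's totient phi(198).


phi(n) counts integers in [1, n] coprime to n. Using the multiplicative formula phi(n) = n * prod_{p | n} (1 - 1/p):
198 = 2 * 3^2 * 11, so
phi(198) = 198 * (1 - 1/2) * (1 - 1/3) * (1 - 1/11) = 60.

60


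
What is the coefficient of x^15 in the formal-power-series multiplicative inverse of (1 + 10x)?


The inverse is 1/(1 + 10x). Apply the geometric identity 1/(1 - y) = sum_{k>=0} y^k with y = -10x:
1/(1 + 10x) = sum_{k>=0} (-10)^k x^k.
So the coefficient of x^15 is (-10)^15 = -1000000000000000.

-1000000000000000


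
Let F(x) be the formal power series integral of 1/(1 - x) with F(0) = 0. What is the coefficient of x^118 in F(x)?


1/(1 - x) = sum_{k>=0} x^k. Integrating termwise and using F(0) = 0 gives
F(x) = sum_{k>=0} x^(k+1) / (k+1) = sum_{m>=1} x^m / m = -ln(1 - x).
So the coefficient of x^118 is 1/118 = 1/118.

1/118


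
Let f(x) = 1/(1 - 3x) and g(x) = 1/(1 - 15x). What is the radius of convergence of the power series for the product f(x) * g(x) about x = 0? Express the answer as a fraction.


The radius of 1/(1 - 3x) is 1/3 (nearest singularity at x = 1/3), and the radius of 1/(1 - 15x) is 1/15.
The product f(x)*g(x) = 1/((1 - 3x)(1 - 15x)) has singularities at both 1/3 and 1/15, so its radius of convergence is the distance to the nearest one:
min(1/3, 1/15) = 1/15.

1/15


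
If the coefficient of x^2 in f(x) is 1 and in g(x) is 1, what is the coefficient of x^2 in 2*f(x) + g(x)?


Scalar multiplication scales coefficients: 2 * 1 = 2.
Then add the g coefficient: 2 + 1
= 3

3


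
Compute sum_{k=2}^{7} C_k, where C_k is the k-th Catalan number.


C_2 through C_7: 2, 5, 14, 42, 132, 429
Sum = 2 + 5 + 14 + 42 + 132 + 429
= 624

624


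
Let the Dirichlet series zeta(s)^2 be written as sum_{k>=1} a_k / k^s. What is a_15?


The Dirichlet convolution of the constant function 1 with itself gives (1 * 1)(k) = sum_{d | k} 1 = d(k), the number of positive divisors of k.
Since zeta(s) = sum_{k>=1} 1/k^s, we have zeta(s)^2 = sum_{k>=1} d(k)/k^s, so a_k = d(k).
For k = 15: the divisors are 1, 3, 5, 15.
Count = 4.

4


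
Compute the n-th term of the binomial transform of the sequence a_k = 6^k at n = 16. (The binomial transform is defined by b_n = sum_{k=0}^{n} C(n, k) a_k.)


With a_k = 6^k, b_n = sum_{k=0}^{n} C(n, k) 6^k = (1 + 6)^n by the binomial theorem.
For n = 16: (1 + 6)^16 = 7^16 = 33232930569601.

33232930569601


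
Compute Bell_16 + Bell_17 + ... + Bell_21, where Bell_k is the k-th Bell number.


Recall Bell_k counts set partitions of a k-set (with Bell_0 = 1 by convention).
Bell_16 through Bell_21: 10480142147, 82864869804, 682076806159, 5832742205057, 51724158235372, 474869816156751
Sum = 10480142147 + 82864869804 + 682076806159 + 5832742205057 + 51724158235372 + 474869816156751 = 533202138415290.

533202138415290


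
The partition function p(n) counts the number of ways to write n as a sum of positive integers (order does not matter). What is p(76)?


Using the generating function prod_{k>=1} 1/(1-x^k), we compute p(76).
By dynamic programming over parts 1 through 76:
p(76) = 9289091

9289091


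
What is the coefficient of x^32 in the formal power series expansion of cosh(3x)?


The Maclaurin series is cosh(t) = sum_{m>=0} t^(2m) / (2m)!, so substituting t = 3x, only even powers of x are nonzero, with coefficient of x^(2m) equal to 3^(2m) / (2m)!.
For x^32 the coefficient is 3^32/32! = 1853020188851841/263130836933693530167218012160000000 = 387420489/55014121340467297648640000000.

387420489/55014121340467297648640000000


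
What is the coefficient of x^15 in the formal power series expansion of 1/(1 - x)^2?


The negative binomial / multiset identity is
1/(1 - x)^r = sum_{k>=0} C(k + r - 1, r - 1) x^k.
Here r = 2 and k = 15, so the coefficient is
C(15 + 1, 1) = C(16, 1)
= 16

16


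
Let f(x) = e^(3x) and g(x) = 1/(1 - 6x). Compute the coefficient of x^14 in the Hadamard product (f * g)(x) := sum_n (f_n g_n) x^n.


Expanding: f_k = 3^k/k! (from e^(3x)) and g_k = 6^k (from 1/(1 - 6x)). So the Hadamard coefficient (f * g)_k = 3^k 6^k / k! = (18)^k / k!.
For k = 14: 18^14/14! = 374813367582081024/87178291200 = 753145430616/175175.

753145430616/175175


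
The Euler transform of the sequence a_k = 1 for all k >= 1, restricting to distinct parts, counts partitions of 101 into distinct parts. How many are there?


Partitions of 101 into distinct parts can be computed via generating function.
Product (1+x)(1+x^2)(1+x^3)...
The coefficient of x^101 = 483330

483330


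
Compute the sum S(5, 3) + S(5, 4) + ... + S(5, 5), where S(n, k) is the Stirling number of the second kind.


By definition, S(n, k) counts partitions of an n-set into exactly k nonempty blocks.
Computing row n = 5 for k = 3..5:
S(5, k): 25, 10, 1
Sum = 36.

36


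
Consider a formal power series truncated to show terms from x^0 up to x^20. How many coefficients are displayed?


From x^0 to x^20 inclusive, the count is 20 - 0 + 1 = 21.

21


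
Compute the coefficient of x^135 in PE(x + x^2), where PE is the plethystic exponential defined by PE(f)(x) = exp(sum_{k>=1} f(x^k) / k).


With f(x) = x + x^2, the exponent is sum_{k>=1} (x^k + x^(2k)) / k = -ln(1 - x) - ln(1 - x^2). Exponentiating:
PE(x + x^2) = 1 / ((1 - x)(1 - x^2)).
This is the generating function for partitions of n into parts of size 1 or 2. The number of 2's can be any j in 0..67, and the rest are 1's, so
[x^135] = floor(135/2) + 1 = 68.

68


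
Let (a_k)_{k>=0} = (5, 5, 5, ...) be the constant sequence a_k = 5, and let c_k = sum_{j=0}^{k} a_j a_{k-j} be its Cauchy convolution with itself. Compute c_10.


Since a_j = 5 for all j >= 0, the convolution sum becomes
c_k = sum_{j=0}^{k} 5 * 5 = 25 * (k + 1).
Equivalently, the generating function of (a_k) is 5/(1 - x) and its square is 25/(1 - x)^2 = sum_{k>=0} 25(k + 1) x^k.
For k = 10: 25 * 11 = 275.

275


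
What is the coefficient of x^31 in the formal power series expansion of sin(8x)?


The Maclaurin series is sin(t) = sum_{k>=0} (-1)^k t^(2k+1) / (2k+1)!, so substituting t = 8x, only odd powers of x are nonzero, with coefficient of x^(2k+1) equal to (-1)^k 8^(2k+1) / (2k+1)!.
Write 31 = 2*15 + 1, giving the coefficient (-1)^15 * 8^31 / 31! = -9903520314283042199192993792/8222838654177922817725562880000000 = -147573952589676412928/122529844256906551386796875.

-147573952589676412928/122529844256906551386796875


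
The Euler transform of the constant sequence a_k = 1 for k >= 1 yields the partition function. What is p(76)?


The Euler transform converts the sequence a_k = 1 into the number of integer partitions.
Using the recurrence or dynamic programming:
p(76) = 9289091

9289091


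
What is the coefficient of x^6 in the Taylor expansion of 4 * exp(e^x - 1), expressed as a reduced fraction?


exp(e^x - 1) = sum_{k>=0} Bell_k x^k / k!, where Bell_k is the k-th Bell number.
So the coefficient of x^6 is 4 * Bell_6 / 6!.
Computing: Bell_6 = 203 and 6! = 720, giving
4 * 203/720 = 203/180.

203/180


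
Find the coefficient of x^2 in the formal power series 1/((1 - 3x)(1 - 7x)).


By partial fractions or Cauchy convolution:
The coefficient equals sum_{k=0}^{2} 3^k * 7^(2-k).
= 79

79


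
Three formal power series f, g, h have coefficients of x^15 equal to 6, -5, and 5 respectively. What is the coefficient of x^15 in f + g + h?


Series addition is componentwise:
6 + -5 + 5
= 6

6


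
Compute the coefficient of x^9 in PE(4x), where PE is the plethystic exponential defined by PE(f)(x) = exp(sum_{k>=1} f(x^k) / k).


With f(x) = 4x, the exponent is sum_{k>=1} 4 x^k / k = 4 * (-ln(1 - x)). Exponentiating:
PE(4x) = exp(-4 ln(1 - x)) = 1/(1 - x)^4.
By the negative binomial expansion, [x^n] 1/(1 - x)^4 = C(n + 3, 3).
For n = 9: C(12, 3) = 220.

220


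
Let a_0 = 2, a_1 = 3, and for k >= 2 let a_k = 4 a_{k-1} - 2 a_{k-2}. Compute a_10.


Iterating the recurrence forward:
a_0 = 2
a_1 = 3
a_2 = 4*3 - 2*2 = 8
a_3 = 4*8 - 2*3 = 26
a_4 = 4*26 - 2*8 = 88
a_5 = 4*88 - 2*26 = 300
a_6 = 4*300 - 2*88 = 1024
a_7 = 4*1024 - 2*300 = 3496
a_8 = 4*3496 - 2*1024 = 11936
a_9 = 4*11936 - 2*3496 = 40752
a_10 = 4*40752 - 2*11936 = 139136
So a_10 = 139136.

139136


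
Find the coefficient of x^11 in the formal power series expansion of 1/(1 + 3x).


Write 1/(1 + c x) = 1/(1 - (-c) x) and apply the geometric-series identity
1/(1 - y) = sum_{k>=0} y^k to get 1/(1 + c x) = sum_{k>=0} (-c)^k x^k.
So the coefficient of x^k is (-c)^k = (-1)^k * c^k.
Here c = 3 and k = 11:
(-3)^11 = -1 * 177147 = -177147

-177147


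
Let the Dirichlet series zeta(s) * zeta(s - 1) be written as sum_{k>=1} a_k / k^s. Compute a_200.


Convolution gives a_k = sum_{d | k} d * 1 = sum_{d | k} d = sigma(k), the sum of positive divisors of k.
For k = 200, the divisors are 1, 2, 4, 5, 8, 10, 20, 25, 40, 50, 100, 200, so
sigma(200) = 1 + 2 + 4 + 5 + 8 + 10 + 20 + 25 + 40 + 50 + 100 + 200 = 465.

465


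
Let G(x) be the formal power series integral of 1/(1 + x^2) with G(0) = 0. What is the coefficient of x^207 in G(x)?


1/(1 + x^2) = sum_{j>=0} (-1)^j x^(2j). Integrating termwise with G(0) = 0:
G(x) = sum_{j>=0} (-1)^j x^(2j+1) / (2j+1) = arctan(x).
Only odd powers are nonzero. For x^207 write 207 = 2*103 + 1, giving
(-1)^103 / 207 = -1/207 = -1/207.

-1/207


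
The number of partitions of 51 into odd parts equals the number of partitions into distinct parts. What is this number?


Computing partitions of 51 into odd parts (1, 3, 5, ...):
Using the generating function prod_{k>=0} 1/(1-x^(2k+1)),
the count is 4097

4097


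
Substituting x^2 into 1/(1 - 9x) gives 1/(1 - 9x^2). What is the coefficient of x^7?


Since 1/(1 - 9x^2) only has even powers of x,
the coefficient of x^7 (odd) is 0.

0


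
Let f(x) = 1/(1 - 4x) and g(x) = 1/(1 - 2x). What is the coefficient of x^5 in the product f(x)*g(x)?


The coefficient of x^n in f*g is the Cauchy product: sum_{k=0}^{n} a^k * b^(n-k).
With a=4, b=2, n=5:
sum_{k=0}^{5} 4^k * 2^(5-k)
= 2016

2016


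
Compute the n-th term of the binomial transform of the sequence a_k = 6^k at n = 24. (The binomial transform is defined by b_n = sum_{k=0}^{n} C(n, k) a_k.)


With a_k = 6^k, b_n = sum_{k=0}^{n} C(n, k) 6^k = (1 + 6)^n by the binomial theorem.
For n = 24: (1 + 6)^24 = 7^24 = 191581231380566414401.

191581231380566414401


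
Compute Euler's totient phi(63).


phi(n) counts integers in [1, n] coprime to n. Using the multiplicative formula phi(n) = n * prod_{p | n} (1 - 1/p):
63 = 3^2 * 7, so
phi(63) = 63 * (1 - 1/3) * (1 - 1/7) = 36.

36


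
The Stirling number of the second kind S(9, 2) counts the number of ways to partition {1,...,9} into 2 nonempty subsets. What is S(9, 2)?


Using the explicit formula S(n,k) = (1/k!) sum_{j=0}^{k} (-1)^(k-j) C(k,j) j^n:
S(9, 2) = 255
Equivalently, S(n,k) is n! times the coefficient of x^n in the EGF (e^x - 1)^k / k!.

255


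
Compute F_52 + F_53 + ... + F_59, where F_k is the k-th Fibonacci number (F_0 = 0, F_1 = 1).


Use the identity sum_{k=0}^{N} F_k = F_{N+2} - 1 (which follows from F_{k+2} - F_{k+1} = F_k). Then
sum_{k=52}^{59} F_k = (F_{61} - 1) - (F_{53} - 1) = F_{61} - F_{53}.
Computing: F_{61} = 2504730781961, F_{53} = 53316291173, so
Sum = 2504730781961 - 53316291173 = 2451414490788.

2451414490788


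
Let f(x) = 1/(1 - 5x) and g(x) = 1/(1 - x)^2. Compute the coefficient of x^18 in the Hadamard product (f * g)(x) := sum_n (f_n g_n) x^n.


f has coefficients f_k = 5^k. For g = 1/(1 - x)^2 the coefficient is g_k = C(k + 1, 1) = k + 1. The Hadamard coefficient is (f * g)_k = 5^k * (k + 1).
For k = 18: 5^18 * 19 = 3814697265625 * 19 = 72479248046875.

72479248046875


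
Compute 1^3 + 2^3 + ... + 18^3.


This power sum has a closed form given by Faulhaber's formula
sum_{k=1}^{m} k^p = (1 / (p + 1)) * sum_{j=0}^{p} C(p + 1, j) B_j m^(p + 1 - j),
but for small m direct computation is fastest:
1 + 8 + 27 + 64 + 125 + 216 + 343 + 512 + 729 + 1000 + 1331 + 1728 + 2197 + 2744 + 3375 + 4096 + 4913 + 5832 = 29241.

29241


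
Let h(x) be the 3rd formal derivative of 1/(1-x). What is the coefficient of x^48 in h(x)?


Differentiating 3 times: d^3/dx^3 [1/(1-x)] = 3!/(1-x)^4.
The expansion 1/(1-x)^4 = sum_{k>=0} C(k+3, 3) x^k, so the coefficient of x^n in 3!/(1-x)^4 is 3! * C(n+3, 3).
For n = 48: 6 * C(51, 3) = 6 * 20825 = 124950

124950


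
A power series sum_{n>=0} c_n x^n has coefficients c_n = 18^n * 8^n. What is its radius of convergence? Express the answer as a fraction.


By the root test (Cauchy-Hadamard), the radius is R = 1 / limsup_n |c_n|^(1/n).
Here |c_n|^(1/n) = (18^n * 8^n)^(1/n) = 18 * 8 = 144 for all n.
So R = 1/144 = 1/144.

1/144


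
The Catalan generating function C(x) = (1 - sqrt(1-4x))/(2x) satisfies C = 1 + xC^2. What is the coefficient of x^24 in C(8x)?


Substituting x -> 8x scales the n-th coefficient by 8^n, so [x^24] C(8x) = 8^24 * C_24.
C_24 = C(2*24, 24)/(25) = 32247603683100/25 = 1289904147324.
So 8^24 * 1289904147324 = 4722366482869645213696 * 1289904147324 = 6091400111437406562014936646549504.

6091400111437406562014936646549504


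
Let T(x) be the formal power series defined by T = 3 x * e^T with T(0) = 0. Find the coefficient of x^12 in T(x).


Apply the Lagrange inversion formula: if T = 3 x * phi(T) with phi(t) = e^t, then
[x^n] T = 3^n * (1/n) [t^(n-1)] phi(t)^n = 3^n * (1/n) [t^(n-1)] e^(n t) = 3^n * (1/n) * n^(n-1) / (n-1)! = 3^n * n^(n-1) / n!.
When c = 1 this is the Cayley count of rooted labeled trees on n vertices, divided by n!.
For n = 12: 3^12 * 12^11 / 12! = 531441 * 743008370688/479001600 = 1586874322944/1925.

1586874322944/1925


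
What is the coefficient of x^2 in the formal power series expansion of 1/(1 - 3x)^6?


The general identity 1/(1 - c x)^r = sum_{k>=0} c^k C(k + r - 1, r - 1) x^k follows by substituting y = c x into 1/(1 - y)^r = sum_{k>=0} C(k + r - 1, r - 1) y^k.
For c = 3, r = 6, k = 2:
3^2 * C(7, 5) = 9 * 21 = 189.

189


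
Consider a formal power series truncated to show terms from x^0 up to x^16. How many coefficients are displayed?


From x^0 to x^16 inclusive, the count is 16 - 0 + 1 = 17.

17


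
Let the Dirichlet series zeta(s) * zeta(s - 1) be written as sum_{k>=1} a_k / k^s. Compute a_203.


Convolution gives a_k = sum_{d | k} d * 1 = sum_{d | k} d = sigma(k), the sum of positive divisors of k.
For k = 203, the divisors are 1, 7, 29, 203, so
sigma(203) = 1 + 7 + 29 + 203 = 240.

240


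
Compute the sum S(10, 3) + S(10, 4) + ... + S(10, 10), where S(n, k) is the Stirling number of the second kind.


By definition, S(n, k) counts partitions of an n-set into exactly k nonempty blocks.
Computing row n = 10 for k = 3..10:
S(10, k): 9330, 34105, 42525, 22827, 5880, 750, 45, 1
Sum = 115463.

115463


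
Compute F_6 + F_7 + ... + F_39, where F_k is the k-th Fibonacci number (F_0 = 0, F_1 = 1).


Use the identity sum_{k=0}^{N} F_k = F_{N+2} - 1 (which follows from F_{k+2} - F_{k+1} = F_k). Then
sum_{k=6}^{39} F_k = (F_{41} - 1) - (F_{7} - 1) = F_{41} - F_{7}.
Computing: F_{41} = 165580141, F_{7} = 13, so
Sum = 165580141 - 13 = 165580128.

165580128


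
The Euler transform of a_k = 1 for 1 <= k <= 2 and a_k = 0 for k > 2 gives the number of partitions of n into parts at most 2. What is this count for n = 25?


Partitions of 25 into parts at most 2:
Using generating function (1-x)^(-1)(1-x^2)^(-1),
the coefficient of x^25 = 13

13


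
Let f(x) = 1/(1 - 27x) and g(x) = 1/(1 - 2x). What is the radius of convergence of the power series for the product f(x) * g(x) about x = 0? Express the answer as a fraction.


The radius of 1/(1 - 27x) is 1/27 (nearest singularity at x = 1/27), and the radius of 1/(1 - 2x) is 1/2.
The product f(x)*g(x) = 1/((1 - 27x)(1 - 2x)) has singularities at both 1/27 and 1/2, so its radius of convergence is the distance to the nearest one:
min(1/27, 1/2) = 1/27.

1/27


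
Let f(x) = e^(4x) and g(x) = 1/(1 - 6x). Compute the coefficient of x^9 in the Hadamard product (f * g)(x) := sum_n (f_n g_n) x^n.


Expanding: f_k = 4^k/k! (from e^(4x)) and g_k = 6^k (from 1/(1 - 6x)). So the Hadamard coefficient (f * g)_k = 4^k 6^k / k! = (24)^k / k!.
For k = 9: 24^9/9! = 2641807540224/362880 = 254803968/35.

254803968/35


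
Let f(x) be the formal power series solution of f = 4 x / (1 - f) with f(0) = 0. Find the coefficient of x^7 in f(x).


Apply Lagrange inversion: f = 4 x * phi(f) with phi(t) = 1/(1 - t), so
[x^n] f = 4^n * (1/n) [t^(n-1)] phi(t)^n = 4^n * (1/n) [t^(n-1)] (1 - t)^(-n) = 4^n * (1/n) C(2n - 2, n - 1) = 4^n * C_{n-1}.
For n = 7: C_6 = C(12, 6) / 7 = 924/7 = 132.
With the 4^7 = 16384 factor, the coefficient is 16384 * 132 = 2162688.

2162688


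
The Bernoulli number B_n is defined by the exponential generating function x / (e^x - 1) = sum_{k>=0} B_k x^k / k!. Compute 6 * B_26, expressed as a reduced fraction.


Bernoulli numbers can also be computed recursively via B_0 = 1 and sum_{j=0}^{m} C(m+1, j) B_j = 0 for m >= 1. Odd-index Bernoulli numbers vanish for k >= 3.
Computing B_26 = 8553103/6, so 6 * B_26 = 6 * 8553103/6 = 8553103.

8553103


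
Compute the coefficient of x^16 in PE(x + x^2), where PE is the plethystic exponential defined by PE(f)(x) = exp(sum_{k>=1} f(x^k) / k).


With f(x) = x + x^2, the exponent is sum_{k>=1} (x^k + x^(2k)) / k = -ln(1 - x) - ln(1 - x^2). Exponentiating:
PE(x + x^2) = 1 / ((1 - x)(1 - x^2)).
This is the generating function for partitions of n into parts of size 1 or 2. The number of 2's can be any j in 0..8, and the rest are 1's, so
[x^16] = floor(16/2) + 1 = 9.

9


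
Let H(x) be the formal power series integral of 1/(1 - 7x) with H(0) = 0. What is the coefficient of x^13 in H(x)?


1/(1 - 7x) = sum_{k>=0} 7^k x^k. Integrating termwise with H(0) = 0:
H(x) = sum_{k>=0} 7^k x^(k+1) / (k+1) = sum_{m>=1} 7^(m-1) x^m / m.
For m = 13: 7^12/13 = 13841287201/13 = 13841287201/13.

13841287201/13


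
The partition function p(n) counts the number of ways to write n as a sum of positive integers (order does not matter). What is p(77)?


Using the generating function prod_{k>=1} 1/(1-x^k), we compute p(77).
By dynamic programming over parts 1 through 77:
p(77) = 10619863

10619863


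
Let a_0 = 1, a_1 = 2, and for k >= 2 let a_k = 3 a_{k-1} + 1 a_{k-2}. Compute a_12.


Iterating the recurrence forward:
a_0 = 1
a_1 = 2
a_2 = 3*2 + 1*1 = 7
a_3 = 3*7 + 1*2 = 23
a_4 = 3*23 + 1*7 = 76
a_5 = 3*76 + 1*23 = 251
a_6 = 3*251 + 1*76 = 829
a_7 = 3*829 + 1*251 = 2738
a_8 = 3*2738 + 1*829 = 9043
a_9 = 3*9043 + 1*2738 = 29867
a_10 = 3*29867 + 1*9043 = 98644
a_11 = 3*98644 + 1*29867 = 325799
a_12 = 3*325799 + 1*98644 = 1076041
So a_12 = 1076041.

1076041


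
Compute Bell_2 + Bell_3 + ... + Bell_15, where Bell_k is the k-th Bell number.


Recall Bell_k counts set partitions of a k-set (with Bell_0 = 1 by convention).
Bell_2 through Bell_15: 2, 5, 15, 52, 203, 877, 4140, 21147, 115975, 678570, 4213597, 27644437, 190899322, 1382958545
Sum = 2 + 5 + 15 + 52 + 203 + 877 + 4140 + 21147 + 115975 + 678570 + 4213597 + 27644437 + 190899322 + 1382958545 = 1606536887.

1606536887


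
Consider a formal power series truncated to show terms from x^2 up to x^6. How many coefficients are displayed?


From x^2 to x^6 inclusive, the count is 6 - 2 + 1 = 5.

5


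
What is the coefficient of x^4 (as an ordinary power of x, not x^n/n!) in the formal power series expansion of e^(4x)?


The exponential series is e^y = sum_{k>=0} y^k / k!. Substituting y = 4x gives
e^(4x) = sum_{k>=0} 4^k x^k / k!.
So the coefficient of x^n is a^n/n! with a = 4, n = 4:
4^4 / 4! = 256/24 = 32/3

32/3


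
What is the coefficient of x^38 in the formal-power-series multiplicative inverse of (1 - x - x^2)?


Let the inverse be f(x) = sum_{k>=0} a_k x^k. From f(x) * (1 - x - x^2) = 1 and matching coefficients:
 x^0: a_0 = 1.
 x^1: a_1 - a_0 = 0, so a_1 = 1.
 x^k (k >= 2): a_k - a_{k-1} - a_{k-2} = 0, i.e. a_k = a_{k-1} + a_{k-2}.
This is the Fibonacci-type recurrence shifted so that a_0 = a_1 = 1.
Iterating: a_0=1, a_1=1, a_2=2, a_3=3, a_4=5, a_5=8, a_6=13, a_7=21, a_8=34, a_9=55, ...
a_38 = 63245986.

63245986


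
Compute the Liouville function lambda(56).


The Liouville function is lambda(k) = (-1)^Omega(k), where Omega(k) counts the prime factors of k with multiplicity.
Factoring: 56 = 2 * 2 * 2 * 7, so Omega(56) = 4.
lambda(56) = (-1)^4 = 1.

1


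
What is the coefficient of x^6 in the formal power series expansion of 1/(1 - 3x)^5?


The general identity 1/(1 - c x)^r = sum_{k>=0} c^k C(k + r - 1, r - 1) x^k follows by substituting y = c x into 1/(1 - y)^r = sum_{k>=0} C(k + r - 1, r - 1) y^k.
For c = 3, r = 5, k = 6:
3^6 * C(10, 4) = 729 * 210 = 153090.

153090


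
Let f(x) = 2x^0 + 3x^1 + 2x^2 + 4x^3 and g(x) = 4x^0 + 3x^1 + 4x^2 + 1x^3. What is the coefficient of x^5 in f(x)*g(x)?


Cauchy product at x^5:
2*1 + 4*4
= 18

18


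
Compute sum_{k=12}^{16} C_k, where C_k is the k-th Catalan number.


C_12 through C_16: 208012, 742900, 2674440, 9694845, 35357670
Sum = 208012 + 742900 + 2674440 + 9694845 + 35357670
= 48677867

48677867


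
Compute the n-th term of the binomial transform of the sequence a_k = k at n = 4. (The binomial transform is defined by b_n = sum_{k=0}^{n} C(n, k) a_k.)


With a_k = k, b_n = sum_{k=0}^{n} C(n, k) k. Using k * C(n, k) = n * C(n-1, k-1) gives b_n = n * sum_{k>=1} C(n-1, k-1) = n * 2^(n-1).
For n = 4: 4 * 2^3 = 4 * 8 = 32.

32


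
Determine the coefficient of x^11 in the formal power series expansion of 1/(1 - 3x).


The geometric series identity gives 1/(1 - c x) = sum_{k>=0} c^k x^k, so the coefficient of x^k is c^k.
Here c = 3 and k = 11.
Computing: 3^11 = 177147

177147


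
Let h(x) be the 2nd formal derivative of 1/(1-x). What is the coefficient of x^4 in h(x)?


Differentiating 2 times: d^2/dx^2 [1/(1-x)] = 2!/(1-x)^3.
The expansion 1/(1-x)^3 = sum_{k>=0} C(k+2, 2) x^k, so the coefficient of x^n in 2!/(1-x)^3 is 2! * C(n+2, 2).
For n = 4: 2 * C(6, 2) = 2 * 15 = 30

30


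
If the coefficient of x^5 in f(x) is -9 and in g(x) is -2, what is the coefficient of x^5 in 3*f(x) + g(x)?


Scalar multiplication scales coefficients: 3 * -9 = -27.
Then add the g coefficient: -27 + -2
= -29

-29


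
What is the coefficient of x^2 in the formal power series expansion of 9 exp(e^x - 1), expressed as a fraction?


exp(e^x - 1) is the exponential generating function for the Bell numbers Bell_k: exp(e^x - 1) = sum_{k>=0} Bell_k x^k / k!.
So the coefficient of x^2 in 9 exp(e^x - 1) is 9 Bell_2 / 2!.
Computing: Bell_2 = 2 and 2! = 2, giving
9 * 2/2 = 9.

9


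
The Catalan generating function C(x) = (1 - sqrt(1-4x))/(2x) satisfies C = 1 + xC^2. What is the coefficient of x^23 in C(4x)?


Substituting x -> 4x scales the n-th coefficient by 4^n, so [x^23] C(4x) = 4^23 * C_23.
C_23 = C(2*23, 23)/(24) = 8233430727600/24 = 343059613650.
So 4^23 * 343059613650 = 70368744177664 * 343059613650 = 24140674190625098799513600.

24140674190625098799513600


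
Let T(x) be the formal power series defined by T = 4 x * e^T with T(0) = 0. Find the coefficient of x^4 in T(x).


Apply the Lagrange inversion formula: if T = 4 x * phi(T) with phi(t) = e^t, then
[x^n] T = 4^n * (1/n) [t^(n-1)] phi(t)^n = 4^n * (1/n) [t^(n-1)] e^(n t) = 4^n * (1/n) * n^(n-1) / (n-1)! = 4^n * n^(n-1) / n!.
When c = 1 this is the Cayley count of rooted labeled trees on n vertices, divided by n!.
For n = 4: 4^4 * 4^3 / 4! = 256 * 64/24 = 2048/3.

2048/3


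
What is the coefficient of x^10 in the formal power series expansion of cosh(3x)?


The Maclaurin series is cosh(t) = sum_{m>=0} t^(2m) / (2m)!, so substituting t = 3x, only even powers of x are nonzero, with coefficient of x^(2m) equal to 3^(2m) / (2m)!.
For x^10 the coefficient is 3^10/10! = 59049/3628800 = 729/44800.

729/44800


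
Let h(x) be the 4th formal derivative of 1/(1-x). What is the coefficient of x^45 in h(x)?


Differentiating 4 times: d^4/dx^4 [1/(1-x)] = 4!/(1-x)^5.
The expansion 1/(1-x)^5 = sum_{k>=0} C(k+4, 4) x^k, so the coefficient of x^n in 4!/(1-x)^5 is 4! * C(n+4, 4).
For n = 45: 24 * C(49, 4) = 24 * 211876 = 5085024

5085024


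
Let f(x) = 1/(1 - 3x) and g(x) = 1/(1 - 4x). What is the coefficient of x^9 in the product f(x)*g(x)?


The coefficient of x^n in f*g is the Cauchy product: sum_{k=0}^{n} a^k * b^(n-k).
With a=3, b=4, n=9:
sum_{k=0}^{9} 3^k * 4^(9-k)
= 989527

989527


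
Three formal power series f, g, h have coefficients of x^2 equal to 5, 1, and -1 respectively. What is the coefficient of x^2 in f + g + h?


Series addition is componentwise:
5 + 1 + -1
= 5

5


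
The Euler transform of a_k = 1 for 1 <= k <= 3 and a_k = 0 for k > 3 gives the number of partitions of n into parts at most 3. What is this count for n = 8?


Partitions of 8 into parts at most 3:
Using generating function (1-x)^(-1)(1-x^2)^(-1)(1-x^3)^(-1),
the coefficient of x^8 = 10

10


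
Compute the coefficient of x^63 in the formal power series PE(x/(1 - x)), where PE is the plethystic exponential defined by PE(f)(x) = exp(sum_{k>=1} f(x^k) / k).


For f(x) = x/(1 - x) we have
sum_{k>=1} f(x^k) / k = sum_{k>=1} (1/k) * x^k / (1 - x^k) = sum_{k, m >= 1} x^(k m) / k,
which after exponentiating simplifies to
PE(x/(1 - x)) = prod_{k>=1} 1 / (1 - x^k).
This is the generating function for the partition function p(n), so the coefficient of x^63 is p(63).
Computing p(63) by dynamic programming over parts 1, 2, ..., 63: p(63) = 1505499.

1505499


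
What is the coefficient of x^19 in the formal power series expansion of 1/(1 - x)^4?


The negative binomial / multiset identity is
1/(1 - x)^r = sum_{k>=0} C(k + r - 1, r - 1) x^k.
Here r = 4 and k = 19, so the coefficient is
C(19 + 3, 3) = C(22, 3)
= 1540

1540


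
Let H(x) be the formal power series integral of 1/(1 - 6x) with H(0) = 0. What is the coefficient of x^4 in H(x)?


1/(1 - 6x) = sum_{k>=0} 6^k x^k. Integrating termwise with H(0) = 0:
H(x) = sum_{k>=0} 6^k x^(k+1) / (k+1) = sum_{m>=1} 6^(m-1) x^m / m.
For m = 4: 6^3/4 = 216/4 = 54.

54


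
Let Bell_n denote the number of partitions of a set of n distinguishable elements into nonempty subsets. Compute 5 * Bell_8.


Bell_8 can be computed from the Bell triangle or from Dobinski's identity Bell_n = (1/e) * sum_{k>=0} k^n / k!.
Computing Bell_8 = 4140.
Then 5 * 4140 = 20700.

20700


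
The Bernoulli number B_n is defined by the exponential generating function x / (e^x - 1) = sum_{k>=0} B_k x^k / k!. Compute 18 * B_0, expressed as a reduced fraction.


Bernoulli numbers can also be computed recursively via B_0 = 1 and sum_{j=0}^{m} C(m+1, j) B_j = 0 for m >= 1. Odd-index Bernoulli numbers vanish for k >= 3.
Computing B_0 = 1, so 18 * B_0 = 18 * 1 = 18.

18


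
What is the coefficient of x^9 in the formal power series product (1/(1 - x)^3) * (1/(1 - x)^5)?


Combine the factors: (1/(1 - x)^3) * (1/(1 - x)^5) = 1/(1 - x)^8.
Then use 1/(1 - x)^r = sum_{k>=0} C(k + r - 1, r - 1) x^k with r = 8 and k = 9:
C(16, 7) = 11440.

11440


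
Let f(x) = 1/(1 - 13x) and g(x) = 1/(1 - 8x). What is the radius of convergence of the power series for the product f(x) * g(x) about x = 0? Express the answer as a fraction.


The radius of 1/(1 - 13x) is 1/13 (nearest singularity at x = 1/13), and the radius of 1/(1 - 8x) is 1/8.
The product f(x)*g(x) = 1/((1 - 13x)(1 - 8x)) has singularities at both 1/13 and 1/8, so its radius of convergence is the distance to the nearest one:
min(1/13, 1/8) = 1/13.

1/13


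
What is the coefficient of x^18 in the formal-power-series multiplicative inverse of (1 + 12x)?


The inverse is 1/(1 + 12x). Apply the geometric identity 1/(1 - y) = sum_{k>=0} y^k with y = -12x:
1/(1 + 12x) = sum_{k>=0} (-12)^k x^k.
So the coefficient of x^18 is (-12)^18 = 26623333280885243904.

26623333280885243904


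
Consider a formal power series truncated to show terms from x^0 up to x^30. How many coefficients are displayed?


From x^0 to x^30 inclusive, the count is 30 - 0 + 1 = 31.

31


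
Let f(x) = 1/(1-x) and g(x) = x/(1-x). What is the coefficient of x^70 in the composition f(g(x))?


First simplify the composition: f(g(x)) = 1/(1 - x/(1-x)) = (1-x)/((1-x) - x) = (1-x)/(1-2x).
Now extract the coefficient. Write (1-x)/(1-2x) = 1/(1-2x) - x/(1-2x).
The coefficient of x^n in 1/(1-2x) is 2^n, and in x/(1-2x) is 2^(n-1) (for n >= 1).
So the coefficient of x^70 is 2^70 - 2^69 = 1180591620717411303424 - 590295810358705651712 = 590295810358705651712.

590295810358705651712


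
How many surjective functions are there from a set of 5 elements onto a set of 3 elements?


By inclusion-exclusion on which target elements are missed, the number of surjections from an n-set onto a k-set is
surj(n, k) = sum_{j=0}^{k} (-1)^j C(k, j) (k - j)^n.
Equivalently surj(n, k) = k! * S(n, k), where S(n, k) is the Stirling number of the second kind.
For n = 5, k = 3:
S(5, 3) = 25, so
surj = 3! * 25 = 6 * 25 = 150.

150


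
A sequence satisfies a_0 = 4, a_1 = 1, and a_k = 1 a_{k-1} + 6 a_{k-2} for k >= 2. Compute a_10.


The characteristic equation is t^2 - 1 t - 6 = 0, with roots r_1 = 3 and r_2 = -2 (so c_1 = r_1 + r_2, c_2 = -r_1 r_2 as required).
One can use the closed form a_n = A r_1^n + B r_2^n, but direct iteration is more reliable:
a_0 = 4, a_1 = 1, a_2 = 25, a_3 = 31, a_4 = 181, a_5 = 367, a_6 = 1453, a_7 = 3655, a_8 = 12373, a_9 = 34303, a_10 = 108541.
So a_10 = 108541.

108541


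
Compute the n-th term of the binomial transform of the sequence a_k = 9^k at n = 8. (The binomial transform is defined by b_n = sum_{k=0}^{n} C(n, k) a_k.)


With a_k = 9^k, b_n = sum_{k=0}^{n} C(n, k) 9^k = (1 + 9)^n by the binomial theorem.
For n = 8: (1 + 9)^8 = 10^8 = 100000000.

100000000


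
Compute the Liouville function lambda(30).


The Liouville function is lambda(k) = (-1)^Omega(k), where Omega(k) counts the prime factors of k with multiplicity.
Factoring: 30 = 2 * 3 * 5, so Omega(30) = 3.
lambda(30) = (-1)^3 = -1.

-1


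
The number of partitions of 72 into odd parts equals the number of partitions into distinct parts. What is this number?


Computing partitions of 72 into odd parts (1, 3, 5, ...):
Using the generating function prod_{k>=0} 1/(1-x^(2k+1)),
the count is 36352

36352


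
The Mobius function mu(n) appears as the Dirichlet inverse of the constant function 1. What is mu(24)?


24 has a squared prime factor, so mu(24) = 0.
Factorization reveals a repeated prime.

0


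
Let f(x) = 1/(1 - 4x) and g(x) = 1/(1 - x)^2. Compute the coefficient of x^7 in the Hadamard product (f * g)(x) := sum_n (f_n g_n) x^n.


f has coefficients f_k = 4^k. For g = 1/(1 - x)^2 the coefficient is g_k = C(k + 1, 1) = k + 1. The Hadamard coefficient is (f * g)_k = 4^k * (k + 1).
For k = 7: 4^7 * 8 = 16384 * 8 = 131072.

131072


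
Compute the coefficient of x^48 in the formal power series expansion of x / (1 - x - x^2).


Let f(x) = sum_{k>=0} a_k x^k. Multiplying f(x) * (1 - x - x^2) = x and matching coefficients gives a_0 = 0, a_1 = 1, and a_k = a_{k-1} + a_{k-2} for k >= 2. These are the Fibonacci numbers F_k.
Iterating from F_0 = 0, F_1 = 1:
F_0=0, F_1=1, F_2=1, F_3=2, F_4=3, F_5=5, F_6=8, F_7=13, F_8=21, F_9=34, ...
F_48 = 4807526976.

4807526976


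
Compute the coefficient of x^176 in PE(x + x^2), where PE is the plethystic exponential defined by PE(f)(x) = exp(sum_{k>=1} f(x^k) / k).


With f(x) = x + x^2, the exponent is sum_{k>=1} (x^k + x^(2k)) / k = -ln(1 - x) - ln(1 - x^2). Exponentiating:
PE(x + x^2) = 1 / ((1 - x)(1 - x^2)).
This is the generating function for partitions of n into parts of size 1 or 2. The number of 2's can be any j in 0..88, and the rest are 1's, so
[x^176] = floor(176/2) + 1 = 89.

89


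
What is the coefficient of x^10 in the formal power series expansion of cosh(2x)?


The Maclaurin series is cosh(t) = sum_{m>=0} t^(2m) / (2m)!, so substituting t = 2x, only even powers of x are nonzero, with coefficient of x^(2m) equal to 2^(2m) / (2m)!.
For x^10 the coefficient is 2^10/10! = 1024/3628800 = 4/14175.

4/14175


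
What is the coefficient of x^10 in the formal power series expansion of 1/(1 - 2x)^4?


The general identity 1/(1 - c x)^r = sum_{k>=0} c^k C(k + r - 1, r - 1) x^k follows by substituting y = c x into 1/(1 - y)^r = sum_{k>=0} C(k + r - 1, r - 1) y^k.
For c = 2, r = 4, k = 10:
2^10 * C(13, 3) = 1024 * 286 = 292864.

292864


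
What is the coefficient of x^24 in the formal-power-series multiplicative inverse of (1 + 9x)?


The inverse is 1/(1 + 9x). Apply the geometric identity 1/(1 - y) = sum_{k>=0} y^k with y = -9x:
1/(1 + 9x) = sum_{k>=0} (-9)^k x^k.
So the coefficient of x^24 is (-9)^24 = 79766443076872509863361.

79766443076872509863361


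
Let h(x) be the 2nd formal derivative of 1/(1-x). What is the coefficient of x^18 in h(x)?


Differentiating 2 times: d^2/dx^2 [1/(1-x)] = 2!/(1-x)^3.
The expansion 1/(1-x)^3 = sum_{k>=0} C(k+2, 2) x^k, so the coefficient of x^n in 2!/(1-x)^3 is 2! * C(n+2, 2).
For n = 18: 2 * C(20, 2) = 2 * 190 = 380

380


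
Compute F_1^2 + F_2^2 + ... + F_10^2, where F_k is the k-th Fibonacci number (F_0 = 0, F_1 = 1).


There is a standard identity sum_{k=0}^{N} F_k^2 = F_N * F_{N+1} (proved inductively from the telescoping relation F_k^2 = F_k F_{k+1} - F_{k-1} F_k). Then
sum_{k=1}^{10} F_k^2 = F_10 F_11 - F_0 F_1.
Computing: F_10 = 55, F_11 = 89, F_0 = 0, F_1 = 1.
Sum = 55 * 89 - 0 * 1 = 4895.

4895


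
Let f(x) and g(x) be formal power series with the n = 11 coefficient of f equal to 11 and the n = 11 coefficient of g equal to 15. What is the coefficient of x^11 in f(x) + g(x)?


Addition of formal power series is termwise.
The coefficient of x^11 in f + g = 11 + 15
= 26

26


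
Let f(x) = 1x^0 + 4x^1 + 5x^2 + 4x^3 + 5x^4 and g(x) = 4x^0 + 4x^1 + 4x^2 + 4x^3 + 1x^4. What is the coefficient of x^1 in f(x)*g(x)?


Cauchy product at x^1:
1*4 + 4*4
= 20

20


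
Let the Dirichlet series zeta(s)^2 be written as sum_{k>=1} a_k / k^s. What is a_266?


The Dirichlet convolution of the constant function 1 with itself gives (1 * 1)(k) = sum_{d | k} 1 = d(k), the number of positive divisors of k.
Since zeta(s) = sum_{k>=1} 1/k^s, we have zeta(s)^2 = sum_{k>=1} d(k)/k^s, so a_k = d(k).
For k = 266: the divisors are 1, 2, 7, 14, 19, 38, 133, 266.
Count = 8.

8


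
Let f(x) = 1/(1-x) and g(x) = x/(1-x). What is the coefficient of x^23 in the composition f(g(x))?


First simplify the composition: f(g(x)) = 1/(1 - x/(1-x)) = (1-x)/((1-x) - x) = (1-x)/(1-2x).
Now extract the coefficient. Write (1-x)/(1-2x) = 1/(1-2x) - x/(1-2x).
The coefficient of x^n in 1/(1-2x) is 2^n, and in x/(1-2x) is 2^(n-1) (for n >= 1).
So the coefficient of x^23 is 2^23 - 2^22 = 8388608 - 4194304 = 4194304.

4194304


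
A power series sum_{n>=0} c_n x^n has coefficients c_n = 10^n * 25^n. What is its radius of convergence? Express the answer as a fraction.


By the root test (Cauchy-Hadamard), the radius is R = 1 / limsup_n |c_n|^(1/n).
Here |c_n|^(1/n) = (10^n * 25^n)^(1/n) = 10 * 25 = 250 for all n.
So R = 1/250 = 1/250.

1/250


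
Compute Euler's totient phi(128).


phi(n) counts integers in [1, n] coprime to n. Using the multiplicative formula phi(n) = n * prod_{p | n} (1 - 1/p):
128 = 2^7, so
phi(128) = 128 * (1 - 1/2) = 64.

64


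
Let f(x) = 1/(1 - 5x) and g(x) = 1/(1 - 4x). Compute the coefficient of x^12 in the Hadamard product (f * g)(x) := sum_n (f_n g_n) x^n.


f has coefficients f_k = 5^k and g has coefficients g_k = 4^k, so the Hadamard product has coefficient (f*g)_k = 5^k * 4^k = 20^k.
For k = 12: 20^12 = 4096000000000000.

4096000000000000


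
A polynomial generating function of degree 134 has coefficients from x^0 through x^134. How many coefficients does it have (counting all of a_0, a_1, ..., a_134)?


A polynomial of degree 134 takes the form a_0 + a_1 x + ... + a_134 x^134.
The number of coefficients is 134 + 1 = 135.

135


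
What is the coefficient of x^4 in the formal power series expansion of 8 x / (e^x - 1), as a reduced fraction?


The exponential generating function for Bernoulli numbers is
x / (e^x - 1) = sum_{k>=0} B_k x^k / k!.
So the coefficient of x^4 in 8 x / (e^x - 1) is 8 B_4 / 4!.
Computing: B_4 = -1/30, 4! = 24, giving
8 * -1/30 / 24 = -1/90.

-1/90


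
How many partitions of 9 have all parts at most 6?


Using the generating function (1-x)^(-1)(1-x^2)^(-1)...(1-x^6)^(-1),
the coefficient of x^9 counts these restricted partitions.
Result = 26

26
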